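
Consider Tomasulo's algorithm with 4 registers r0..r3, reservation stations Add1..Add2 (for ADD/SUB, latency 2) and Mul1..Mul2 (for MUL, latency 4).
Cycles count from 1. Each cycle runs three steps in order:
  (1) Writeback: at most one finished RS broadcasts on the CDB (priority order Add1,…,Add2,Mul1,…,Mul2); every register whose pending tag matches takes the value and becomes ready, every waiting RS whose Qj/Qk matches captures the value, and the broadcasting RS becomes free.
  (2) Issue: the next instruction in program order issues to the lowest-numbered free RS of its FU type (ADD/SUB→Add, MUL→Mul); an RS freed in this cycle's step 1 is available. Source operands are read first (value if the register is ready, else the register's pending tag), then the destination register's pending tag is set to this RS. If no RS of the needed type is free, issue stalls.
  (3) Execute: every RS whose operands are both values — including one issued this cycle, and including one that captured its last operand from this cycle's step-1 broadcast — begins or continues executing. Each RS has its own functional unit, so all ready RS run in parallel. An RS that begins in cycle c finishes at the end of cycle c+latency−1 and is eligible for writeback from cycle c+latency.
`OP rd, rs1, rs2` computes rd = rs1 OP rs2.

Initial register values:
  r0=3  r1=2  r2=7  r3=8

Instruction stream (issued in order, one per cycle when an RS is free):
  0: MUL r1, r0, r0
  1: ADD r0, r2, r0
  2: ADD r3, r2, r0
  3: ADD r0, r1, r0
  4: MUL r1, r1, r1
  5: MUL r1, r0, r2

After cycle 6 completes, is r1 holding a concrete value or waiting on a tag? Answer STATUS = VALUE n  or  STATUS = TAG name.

STATUS = TAG Mul2

  c1: issue MUL r1<-Mul1  regs: r0:3,r1:Mul1,r2:7,r3:8
  c2: issue ADD r0<-Add1  regs: r0:Add1,r1:Mul1,r2:7,r3:8
  c3: issue ADD r3<-Add2  regs: r0:Add1,r1:Mul1,r2:7,r3:Add2
  c4: CDB Add1=10; issue ADD r0<-Add1  regs: r0:Add1,r1:Mul1,r2:7,r3:Add2
  c5: CDB Mul1=9; issue MUL r1<-Mul1  regs: r0:Add1,r1:Mul1,r2:7,r3:Add2
  c6: CDB Add2=17; issue MUL r1<-Mul2  regs: r0:Add1,r1:Mul2,r2:7,r3:17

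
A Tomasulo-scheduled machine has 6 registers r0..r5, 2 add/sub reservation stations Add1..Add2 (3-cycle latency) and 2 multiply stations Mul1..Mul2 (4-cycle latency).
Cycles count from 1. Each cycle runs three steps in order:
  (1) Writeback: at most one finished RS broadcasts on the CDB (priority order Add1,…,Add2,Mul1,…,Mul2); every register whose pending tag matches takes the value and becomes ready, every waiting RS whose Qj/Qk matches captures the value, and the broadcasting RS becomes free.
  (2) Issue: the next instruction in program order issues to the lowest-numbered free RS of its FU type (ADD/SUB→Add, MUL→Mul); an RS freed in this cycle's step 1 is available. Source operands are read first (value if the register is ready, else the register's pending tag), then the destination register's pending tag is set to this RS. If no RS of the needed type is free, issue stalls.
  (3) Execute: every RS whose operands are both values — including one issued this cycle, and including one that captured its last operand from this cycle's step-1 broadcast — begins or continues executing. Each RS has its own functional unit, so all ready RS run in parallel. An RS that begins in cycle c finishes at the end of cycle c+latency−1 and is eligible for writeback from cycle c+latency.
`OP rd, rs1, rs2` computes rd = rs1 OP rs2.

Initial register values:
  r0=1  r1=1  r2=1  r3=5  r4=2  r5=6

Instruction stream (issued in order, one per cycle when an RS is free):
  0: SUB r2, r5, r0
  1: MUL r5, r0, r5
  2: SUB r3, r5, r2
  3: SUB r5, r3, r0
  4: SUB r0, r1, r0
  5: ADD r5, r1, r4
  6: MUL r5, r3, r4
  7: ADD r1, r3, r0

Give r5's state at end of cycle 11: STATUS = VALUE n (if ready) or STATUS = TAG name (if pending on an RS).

STATUS = TAG Add1

c1: issue SUB r2<-Add1 | r0:1,r1:1,r2:Add1,r3:5,r4:2,r5:6
c2: issue MUL r5<-Mul1 | r0:1,r1:1,r2:Add1,r3:5,r4:2,r5:Mul1
c3: issue SUB r3<-Add2 | r0:1,r1:1,r2:Add1,r3:Add2,r4:2,r5:Mul1
c4: CDB Add1=5; issue SUB r5<-Add1 | r0:1,r1:1,r2:5,r3:Add2,r4:2,r5:Add1
c5: stall | r0:1,r1:1,r2:5,r3:Add2,r4:2,r5:Add1
c6: CDB Mul1=6; stall | r0:1,r1:1,r2:5,r3:Add2,r4:2,r5:Add1
c7: stall | r0:1,r1:1,r2:5,r3:Add2,r4:2,r5:Add1
c8: stall | r0:1,r1:1,r2:5,r3:Add2,r4:2,r5:Add1
c9: CDB Add2=1; issue SUB r0<-Add2 | r0:Add2,r1:1,r2:5,r3:1,r4:2,r5:Add1
c10: stall | r0:Add2,r1:1,r2:5,r3:1,r4:2,r5:Add1
c11: stall | r0:Add2,r1:1,r2:5,r3:1,r4:2,r5:Add1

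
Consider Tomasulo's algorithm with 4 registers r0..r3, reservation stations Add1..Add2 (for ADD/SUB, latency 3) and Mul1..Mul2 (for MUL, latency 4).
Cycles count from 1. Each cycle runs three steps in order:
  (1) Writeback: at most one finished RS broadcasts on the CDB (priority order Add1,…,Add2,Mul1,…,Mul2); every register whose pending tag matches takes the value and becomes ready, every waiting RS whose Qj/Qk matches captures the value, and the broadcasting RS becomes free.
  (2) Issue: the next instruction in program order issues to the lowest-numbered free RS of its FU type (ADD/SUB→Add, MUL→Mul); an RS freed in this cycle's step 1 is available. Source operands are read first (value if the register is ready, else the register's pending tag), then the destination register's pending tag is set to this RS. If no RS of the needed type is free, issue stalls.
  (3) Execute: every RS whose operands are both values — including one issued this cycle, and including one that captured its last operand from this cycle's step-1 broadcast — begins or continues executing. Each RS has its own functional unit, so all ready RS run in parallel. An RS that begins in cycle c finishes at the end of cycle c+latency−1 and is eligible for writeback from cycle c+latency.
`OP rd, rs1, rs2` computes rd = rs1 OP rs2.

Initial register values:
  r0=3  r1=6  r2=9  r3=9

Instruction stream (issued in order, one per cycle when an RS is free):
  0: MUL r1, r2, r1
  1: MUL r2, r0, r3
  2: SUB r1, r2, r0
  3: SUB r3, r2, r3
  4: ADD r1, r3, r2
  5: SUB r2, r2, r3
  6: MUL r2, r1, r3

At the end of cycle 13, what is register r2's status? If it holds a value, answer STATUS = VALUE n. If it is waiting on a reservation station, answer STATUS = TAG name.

c1: issue MUL r1<-Mul1 | r0:3,r1:Mul1,r2:9,r3:9
c2: issue MUL r2<-Mul2 | r0:3,r1:Mul1,r2:Mul2,r3:9
c3: issue SUB r1<-Add1 | r0:3,r1:Add1,r2:Mul2,r3:9
c4: issue SUB r3<-Add2 | r0:3,r1:Add1,r2:Mul2,r3:Add2
c5: CDB Mul1=54; stall | r0:3,r1:Add1,r2:Mul2,r3:Add2
c6: CDB Mul2=27; stall | r0:3,r1:Add1,r2:27,r3:Add2
c7: stall | r0:3,r1:Add1,r2:27,r3:Add2
c8: stall | r0:3,r1:Add1,r2:27,r3:Add2
c9: CDB Add1=24; issue ADD r1<-Add1 | r0:3,r1:Add1,r2:27,r3:Add2
c10: CDB Add2=18; issue SUB r2<-Add2 | r0:3,r1:Add1,r2:Add2,r3:18
c11: issue MUL r2<-Mul1 | r0:3,r1:Add1,r2:Mul1,r3:18
c12: - | r0:3,r1:Add1,r2:Mul1,r3:18
c13: CDB Add1=45 | r0:3,r1:45,r2:Mul1,r3:18

STATUS = TAG Mul1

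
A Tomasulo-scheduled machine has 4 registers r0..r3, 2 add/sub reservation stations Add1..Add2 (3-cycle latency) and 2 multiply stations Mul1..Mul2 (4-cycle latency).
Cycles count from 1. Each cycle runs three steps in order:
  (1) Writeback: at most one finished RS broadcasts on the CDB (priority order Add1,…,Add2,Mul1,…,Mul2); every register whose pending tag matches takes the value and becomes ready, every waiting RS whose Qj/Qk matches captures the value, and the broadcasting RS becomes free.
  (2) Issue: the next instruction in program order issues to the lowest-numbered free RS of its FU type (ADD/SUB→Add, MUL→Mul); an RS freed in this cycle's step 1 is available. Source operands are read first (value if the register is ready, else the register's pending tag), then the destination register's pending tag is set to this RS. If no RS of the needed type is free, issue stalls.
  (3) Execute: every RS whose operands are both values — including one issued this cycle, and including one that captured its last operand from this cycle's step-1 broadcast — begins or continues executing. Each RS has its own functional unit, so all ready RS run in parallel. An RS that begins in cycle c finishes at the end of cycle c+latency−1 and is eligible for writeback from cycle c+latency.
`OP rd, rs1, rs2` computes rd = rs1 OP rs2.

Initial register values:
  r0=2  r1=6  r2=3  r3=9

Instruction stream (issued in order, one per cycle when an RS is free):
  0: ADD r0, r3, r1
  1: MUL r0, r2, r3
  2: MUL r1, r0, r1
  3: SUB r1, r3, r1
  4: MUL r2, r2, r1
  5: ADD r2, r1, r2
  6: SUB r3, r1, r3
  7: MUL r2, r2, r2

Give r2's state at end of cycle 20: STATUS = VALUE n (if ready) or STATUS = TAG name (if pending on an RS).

STATUS = TAG Mul2

  c1: issue ADD r0<-Add1  regs: r0:Add1,r1:6,r2:3,r3:9
  c2: issue MUL r0<-Mul1  regs: r0:Mul1,r1:6,r2:3,r3:9
  c3: issue MUL r1<-Mul2  regs: r0:Mul1,r1:Mul2,r2:3,r3:9
  c4: CDB Add1=15; issue SUB r1<-Add1  regs: r0:Mul1,r1:Add1,r2:3,r3:9
  c5: stall  regs: r0:Mul1,r1:Add1,r2:3,r3:9
  c6: CDB Mul1=27; issue MUL r2<-Mul1  regs: r0:27,r1:Add1,r2:Mul1,r3:9
  c7: issue ADD r2<-Add2  regs: r0:27,r1:Add1,r2:Add2,r3:9
  c8: stall  regs: r0:27,r1:Add1,r2:Add2,r3:9
  c9: stall  regs: r0:27,r1:Add1,r2:Add2,r3:9
  c10: CDB Mul2=162; stall  regs: r0:27,r1:Add1,r2:Add2,r3:9
  c11: stall  regs: r0:27,r1:Add1,r2:Add2,r3:9
  c12: stall  regs: r0:27,r1:Add1,r2:Add2,r3:9
  c13: CDB Add1=-153; issue SUB r3<-Add1  regs: r0:27,r1:-153,r2:Add2,r3:Add1
  c14: issue MUL r2<-Mul2  regs: r0:27,r1:-153,r2:Mul2,r3:Add1
  c15: -  regs: r0:27,r1:-153,r2:Mul2,r3:Add1
  c16: CDB Add1=-162  regs: r0:27,r1:-153,r2:Mul2,r3:-162
  c17: CDB Mul1=-459  regs: r0:27,r1:-153,r2:Mul2,r3:-162
  c18: -  regs: r0:27,r1:-153,r2:Mul2,r3:-162
  c19: -  regs: r0:27,r1:-153,r2:Mul2,r3:-162
  c20: CDB Add2=-612  regs: r0:27,r1:-153,r2:Mul2,r3:-162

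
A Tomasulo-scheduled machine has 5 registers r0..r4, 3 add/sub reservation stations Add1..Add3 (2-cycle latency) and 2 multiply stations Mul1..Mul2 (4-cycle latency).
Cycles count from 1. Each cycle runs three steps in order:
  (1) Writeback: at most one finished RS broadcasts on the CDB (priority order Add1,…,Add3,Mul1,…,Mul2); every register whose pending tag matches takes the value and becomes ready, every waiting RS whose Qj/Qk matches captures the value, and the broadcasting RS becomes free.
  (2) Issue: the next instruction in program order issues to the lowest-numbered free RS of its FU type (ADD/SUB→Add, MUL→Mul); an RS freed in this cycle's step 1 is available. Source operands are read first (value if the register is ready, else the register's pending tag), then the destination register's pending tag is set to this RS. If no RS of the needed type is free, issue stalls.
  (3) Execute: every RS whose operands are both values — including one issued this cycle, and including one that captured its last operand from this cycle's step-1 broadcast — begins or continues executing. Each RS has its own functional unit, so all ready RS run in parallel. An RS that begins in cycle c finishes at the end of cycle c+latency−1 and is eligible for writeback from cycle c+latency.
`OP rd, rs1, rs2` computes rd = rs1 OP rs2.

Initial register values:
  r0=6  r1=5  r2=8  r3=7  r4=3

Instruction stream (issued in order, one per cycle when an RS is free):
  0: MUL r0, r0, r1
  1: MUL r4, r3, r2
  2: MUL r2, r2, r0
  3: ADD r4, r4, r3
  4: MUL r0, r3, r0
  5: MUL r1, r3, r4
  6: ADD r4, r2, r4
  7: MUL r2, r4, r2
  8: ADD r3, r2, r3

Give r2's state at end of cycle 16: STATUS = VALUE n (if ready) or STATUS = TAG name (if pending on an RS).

cycle 1: issue MUL r0<-Mul1 // r0:Mul1,r1:5,r2:8,r3:7,r4:3
cycle 2: issue MUL r4<-Mul2 // r0:Mul1,r1:5,r2:8,r3:7,r4:Mul2
cycle 3: stall // r0:Mul1,r1:5,r2:8,r3:7,r4:Mul2
cycle 4: stall // r0:Mul1,r1:5,r2:8,r3:7,r4:Mul2
cycle 5: CDB Mul1=30; issue MUL r2<-Mul1 // r0:30,r1:5,r2:Mul1,r3:7,r4:Mul2
cycle 6: CDB Mul2=56; issue ADD r4<-Add1 // r0:30,r1:5,r2:Mul1,r3:7,r4:Add1
cycle 7: issue MUL r0<-Mul2 // r0:Mul2,r1:5,r2:Mul1,r3:7,r4:Add1
cycle 8: CDB Add1=63; stall // r0:Mul2,r1:5,r2:Mul1,r3:7,r4:63
cycle 9: CDB Mul1=240; issue MUL r1<-Mul1 // r0:Mul2,r1:Mul1,r2:240,r3:7,r4:63
cycle 10: issue ADD r4<-Add1 // r0:Mul2,r1:Mul1,r2:240,r3:7,r4:Add1
cycle 11: CDB Mul2=210; issue MUL r2<-Mul2 // r0:210,r1:Mul1,r2:Mul2,r3:7,r4:Add1
cycle 12: CDB Add1=303; issue ADD r3<-Add1 // r0:210,r1:Mul1,r2:Mul2,r3:Add1,r4:303
cycle 13: CDB Mul1=441 // r0:210,r1:441,r2:Mul2,r3:Add1,r4:303
cycle 14: - // r0:210,r1:441,r2:Mul2,r3:Add1,r4:303
cycle 15: - // r0:210,r1:441,r2:Mul2,r3:Add1,r4:303
cycle 16: CDB Mul2=72720 // r0:210,r1:441,r2:72720,r3:Add1,r4:303

STATUS = VALUE 72720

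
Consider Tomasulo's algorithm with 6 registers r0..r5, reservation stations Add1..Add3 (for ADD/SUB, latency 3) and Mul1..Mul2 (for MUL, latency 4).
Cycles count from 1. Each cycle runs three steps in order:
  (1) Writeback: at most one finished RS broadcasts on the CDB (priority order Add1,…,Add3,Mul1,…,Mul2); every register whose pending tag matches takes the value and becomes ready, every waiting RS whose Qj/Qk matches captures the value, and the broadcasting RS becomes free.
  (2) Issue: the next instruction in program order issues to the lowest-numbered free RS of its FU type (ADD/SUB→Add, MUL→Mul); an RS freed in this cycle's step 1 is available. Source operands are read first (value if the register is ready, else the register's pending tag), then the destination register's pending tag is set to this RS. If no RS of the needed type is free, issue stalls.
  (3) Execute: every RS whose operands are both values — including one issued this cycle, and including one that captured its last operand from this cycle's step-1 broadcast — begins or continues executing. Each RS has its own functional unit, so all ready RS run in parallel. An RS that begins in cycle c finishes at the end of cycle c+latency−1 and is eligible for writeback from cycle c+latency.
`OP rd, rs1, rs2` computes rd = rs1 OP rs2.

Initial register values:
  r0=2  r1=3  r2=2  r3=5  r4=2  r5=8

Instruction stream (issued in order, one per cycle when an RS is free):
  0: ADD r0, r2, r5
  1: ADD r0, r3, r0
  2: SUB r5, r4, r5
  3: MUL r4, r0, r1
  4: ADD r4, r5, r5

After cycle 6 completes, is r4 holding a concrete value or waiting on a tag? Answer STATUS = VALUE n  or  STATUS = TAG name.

STATUS = TAG Add1

cycle 1: issue ADD r0<-Add1 // r0:Add1,r1:3,r2:2,r3:5,r4:2,r5:8
cycle 2: issue ADD r0<-Add2 // r0:Add2,r1:3,r2:2,r3:5,r4:2,r5:8
cycle 3: issue SUB r5<-Add3 // r0:Add2,r1:3,r2:2,r3:5,r4:2,r5:Add3
cycle 4: CDB Add1=10; issue MUL r4<-Mul1 // r0:Add2,r1:3,r2:2,r3:5,r4:Mul1,r5:Add3
cycle 5: issue ADD r4<-Add1 // r0:Add2,r1:3,r2:2,r3:5,r4:Add1,r5:Add3
cycle 6: CDB Add3=-6 // r0:Add2,r1:3,r2:2,r3:5,r4:Add1,r5:-6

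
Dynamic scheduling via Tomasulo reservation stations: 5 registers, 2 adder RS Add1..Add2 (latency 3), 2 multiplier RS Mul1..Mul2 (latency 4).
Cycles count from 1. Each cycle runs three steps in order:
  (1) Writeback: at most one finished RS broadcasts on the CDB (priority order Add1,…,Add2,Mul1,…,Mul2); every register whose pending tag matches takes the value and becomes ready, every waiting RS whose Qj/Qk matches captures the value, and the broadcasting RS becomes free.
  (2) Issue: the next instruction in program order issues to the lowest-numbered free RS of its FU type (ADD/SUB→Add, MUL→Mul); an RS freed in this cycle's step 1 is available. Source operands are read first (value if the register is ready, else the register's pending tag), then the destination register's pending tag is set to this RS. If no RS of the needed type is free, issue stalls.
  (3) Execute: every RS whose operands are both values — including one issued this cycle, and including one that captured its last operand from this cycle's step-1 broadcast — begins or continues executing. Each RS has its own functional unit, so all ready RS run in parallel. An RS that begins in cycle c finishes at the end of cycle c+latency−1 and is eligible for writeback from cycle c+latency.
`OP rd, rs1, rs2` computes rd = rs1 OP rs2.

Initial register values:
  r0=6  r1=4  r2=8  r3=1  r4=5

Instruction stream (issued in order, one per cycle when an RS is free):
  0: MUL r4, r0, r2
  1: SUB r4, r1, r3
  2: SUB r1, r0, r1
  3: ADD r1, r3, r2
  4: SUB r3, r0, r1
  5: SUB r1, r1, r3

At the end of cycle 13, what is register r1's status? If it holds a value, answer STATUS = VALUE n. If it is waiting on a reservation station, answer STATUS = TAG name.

cycle 1: issue MUL r4<-Mul1 // r0:6,r1:4,r2:8,r3:1,r4:Mul1
cycle 2: issue SUB r4<-Add1 // r0:6,r1:4,r2:8,r3:1,r4:Add1
cycle 3: issue SUB r1<-Add2 // r0:6,r1:Add2,r2:8,r3:1,r4:Add1
cycle 4: stall // r0:6,r1:Add2,r2:8,r3:1,r4:Add1
cycle 5: CDB Add1=3; issue ADD r1<-Add1 // r0:6,r1:Add1,r2:8,r3:1,r4:3
cycle 6: CDB Add2=2; issue SUB r3<-Add2 // r0:6,r1:Add1,r2:8,r3:Add2,r4:3
cycle 7: CDB Mul1=48; stall // r0:6,r1:Add1,r2:8,r3:Add2,r4:3
cycle 8: CDB Add1=9; issue SUB r1<-Add1 // r0:6,r1:Add1,r2:8,r3:Add2,r4:3
cycle 9: - // r0:6,r1:Add1,r2:8,r3:Add2,r4:3
cycle 10: - // r0:6,r1:Add1,r2:8,r3:Add2,r4:3
cycle 11: CDB Add2=-3 // r0:6,r1:Add1,r2:8,r3:-3,r4:3
cycle 12: - // r0:6,r1:Add1,r2:8,r3:-3,r4:3
cycle 13: - // r0:6,r1:Add1,r2:8,r3:-3,r4:3

STATUS = TAG Add1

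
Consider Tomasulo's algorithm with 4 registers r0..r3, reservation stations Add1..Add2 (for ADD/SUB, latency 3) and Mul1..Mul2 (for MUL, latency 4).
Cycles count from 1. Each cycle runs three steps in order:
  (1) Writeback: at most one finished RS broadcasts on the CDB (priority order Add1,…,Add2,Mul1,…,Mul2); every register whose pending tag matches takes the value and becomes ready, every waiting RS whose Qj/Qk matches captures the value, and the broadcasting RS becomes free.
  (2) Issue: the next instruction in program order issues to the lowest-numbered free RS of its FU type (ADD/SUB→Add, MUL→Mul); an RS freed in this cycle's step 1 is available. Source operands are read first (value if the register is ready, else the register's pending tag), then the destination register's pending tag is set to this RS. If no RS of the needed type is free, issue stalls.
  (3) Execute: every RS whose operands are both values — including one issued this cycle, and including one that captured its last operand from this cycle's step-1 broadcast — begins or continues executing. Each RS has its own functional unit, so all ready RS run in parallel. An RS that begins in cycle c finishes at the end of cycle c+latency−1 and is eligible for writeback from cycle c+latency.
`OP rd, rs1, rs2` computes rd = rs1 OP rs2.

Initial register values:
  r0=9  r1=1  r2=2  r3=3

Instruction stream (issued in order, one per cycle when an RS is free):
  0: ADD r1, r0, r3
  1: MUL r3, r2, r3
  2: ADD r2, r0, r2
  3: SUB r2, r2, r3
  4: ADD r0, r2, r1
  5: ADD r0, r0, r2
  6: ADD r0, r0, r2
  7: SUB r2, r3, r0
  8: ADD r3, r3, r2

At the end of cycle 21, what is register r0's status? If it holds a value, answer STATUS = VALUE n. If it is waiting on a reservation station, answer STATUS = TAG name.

STATUS = VALUE 27

c1: issue ADD r1<-Add1 | r0:9,r1:Add1,r2:2,r3:3
c2: issue MUL r3<-Mul1 | r0:9,r1:Add1,r2:2,r3:Mul1
c3: issue ADD r2<-Add2 | r0:9,r1:Add1,r2:Add2,r3:Mul1
c4: CDB Add1=12; issue SUB r2<-Add1 | r0:9,r1:12,r2:Add1,r3:Mul1
c5: stall | r0:9,r1:12,r2:Add1,r3:Mul1
c6: CDB Add2=11; issue ADD r0<-Add2 | r0:Add2,r1:12,r2:Add1,r3:Mul1
c7: CDB Mul1=6; stall | r0:Add2,r1:12,r2:Add1,r3:6
c8: stall | r0:Add2,r1:12,r2:Add1,r3:6
c9: stall | r0:Add2,r1:12,r2:Add1,r3:6
c10: CDB Add1=5; issue ADD r0<-Add1 | r0:Add1,r1:12,r2:5,r3:6
c11: stall | r0:Add1,r1:12,r2:5,r3:6
c12: stall | r0:Add1,r1:12,r2:5,r3:6
c13: CDB Add2=17; issue ADD r0<-Add2 | r0:Add2,r1:12,r2:5,r3:6
c14: stall | r0:Add2,r1:12,r2:5,r3:6
c15: stall | r0:Add2,r1:12,r2:5,r3:6
c16: CDB Add1=22; issue SUB r2<-Add1 | r0:Add2,r1:12,r2:Add1,r3:6
c17: stall | r0:Add2,r1:12,r2:Add1,r3:6
c18: stall | r0:Add2,r1:12,r2:Add1,r3:6
c19: CDB Add2=27; issue ADD r3<-Add2 | r0:27,r1:12,r2:Add1,r3:Add2
c20: - | r0:27,r1:12,r2:Add1,r3:Add2
c21: - | r0:27,r1:12,r2:Add1,r3:Add2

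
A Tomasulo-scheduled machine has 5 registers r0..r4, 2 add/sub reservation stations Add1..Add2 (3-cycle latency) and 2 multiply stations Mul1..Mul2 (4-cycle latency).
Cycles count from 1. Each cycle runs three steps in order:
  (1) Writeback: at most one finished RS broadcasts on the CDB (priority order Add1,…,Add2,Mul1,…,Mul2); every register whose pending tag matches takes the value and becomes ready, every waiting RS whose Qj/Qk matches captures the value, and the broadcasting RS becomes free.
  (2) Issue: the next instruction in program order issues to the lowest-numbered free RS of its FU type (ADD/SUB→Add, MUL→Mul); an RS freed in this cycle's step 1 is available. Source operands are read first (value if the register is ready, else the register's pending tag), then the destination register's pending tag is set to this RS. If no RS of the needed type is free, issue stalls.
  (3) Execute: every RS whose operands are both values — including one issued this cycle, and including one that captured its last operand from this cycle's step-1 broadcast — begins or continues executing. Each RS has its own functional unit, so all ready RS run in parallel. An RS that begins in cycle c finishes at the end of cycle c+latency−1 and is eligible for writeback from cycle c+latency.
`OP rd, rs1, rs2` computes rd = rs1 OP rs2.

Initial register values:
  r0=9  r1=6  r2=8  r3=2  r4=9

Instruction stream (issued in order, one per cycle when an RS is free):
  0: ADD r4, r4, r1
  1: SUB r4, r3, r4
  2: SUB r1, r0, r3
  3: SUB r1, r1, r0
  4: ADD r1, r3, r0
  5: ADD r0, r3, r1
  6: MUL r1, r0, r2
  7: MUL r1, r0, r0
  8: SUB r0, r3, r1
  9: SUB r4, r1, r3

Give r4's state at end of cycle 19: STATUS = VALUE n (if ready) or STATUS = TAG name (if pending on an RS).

c1: issue ADD r4<-Add1 | r0:9,r1:6,r2:8,r3:2,r4:Add1
c2: issue SUB r4<-Add2 | r0:9,r1:6,r2:8,r3:2,r4:Add2
c3: stall | r0:9,r1:6,r2:8,r3:2,r4:Add2
c4: CDB Add1=15; issue SUB r1<-Add1 | r0:9,r1:Add1,r2:8,r3:2,r4:Add2
c5: stall | r0:9,r1:Add1,r2:8,r3:2,r4:Add2
c6: stall | r0:9,r1:Add1,r2:8,r3:2,r4:Add2
c7: CDB Add1=7; issue SUB r1<-Add1 | r0:9,r1:Add1,r2:8,r3:2,r4:Add2
c8: CDB Add2=-13; issue ADD r1<-Add2 | r0:9,r1:Add2,r2:8,r3:2,r4:-13
c9: stall | r0:9,r1:Add2,r2:8,r3:2,r4:-13
c10: CDB Add1=-2; issue ADD r0<-Add1 | r0:Add1,r1:Add2,r2:8,r3:2,r4:-13
c11: CDB Add2=11; issue MUL r1<-Mul1 | r0:Add1,r1:Mul1,r2:8,r3:2,r4:-13
c12: issue MUL r1<-Mul2 | r0:Add1,r1:Mul2,r2:8,r3:2,r4:-13
c13: issue SUB r0<-Add2 | r0:Add2,r1:Mul2,r2:8,r3:2,r4:-13
c14: CDB Add1=13; issue SUB r4<-Add1 | r0:Add2,r1:Mul2,r2:8,r3:2,r4:Add1
c15: - | r0:Add2,r1:Mul2,r2:8,r3:2,r4:Add1
c16: - | r0:Add2,r1:Mul2,r2:8,r3:2,r4:Add1
c17: - | r0:Add2,r1:Mul2,r2:8,r3:2,r4:Add1
c18: CDB Mul1=104 | r0:Add2,r1:Mul2,r2:8,r3:2,r4:Add1
c19: CDB Mul2=169 | r0:Add2,r1:169,r2:8,r3:2,r4:Add1

STATUS = TAG Add1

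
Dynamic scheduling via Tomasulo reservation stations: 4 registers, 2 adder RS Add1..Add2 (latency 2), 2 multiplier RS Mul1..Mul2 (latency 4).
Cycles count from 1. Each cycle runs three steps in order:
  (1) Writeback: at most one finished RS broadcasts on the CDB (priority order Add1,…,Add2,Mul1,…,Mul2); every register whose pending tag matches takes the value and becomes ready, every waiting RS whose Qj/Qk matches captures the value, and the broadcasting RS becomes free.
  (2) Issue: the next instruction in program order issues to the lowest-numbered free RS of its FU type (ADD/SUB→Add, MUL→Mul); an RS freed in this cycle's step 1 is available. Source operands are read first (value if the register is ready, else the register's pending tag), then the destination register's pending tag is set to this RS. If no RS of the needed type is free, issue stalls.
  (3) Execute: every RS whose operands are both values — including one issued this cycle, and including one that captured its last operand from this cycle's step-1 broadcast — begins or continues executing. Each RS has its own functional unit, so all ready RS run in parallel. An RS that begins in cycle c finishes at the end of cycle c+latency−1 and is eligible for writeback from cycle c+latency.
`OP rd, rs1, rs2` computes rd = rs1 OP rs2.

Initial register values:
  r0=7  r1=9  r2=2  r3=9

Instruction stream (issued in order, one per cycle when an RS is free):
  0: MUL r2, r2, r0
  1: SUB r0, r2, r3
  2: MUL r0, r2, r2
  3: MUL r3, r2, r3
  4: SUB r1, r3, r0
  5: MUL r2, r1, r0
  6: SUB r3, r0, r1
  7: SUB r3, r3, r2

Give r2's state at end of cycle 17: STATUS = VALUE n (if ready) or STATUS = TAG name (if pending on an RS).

c1: issue MUL r2<-Mul1 | r0:7,r1:9,r2:Mul1,r3:9
c2: issue SUB r0<-Add1 | r0:Add1,r1:9,r2:Mul1,r3:9
c3: issue MUL r0<-Mul2 | r0:Mul2,r1:9,r2:Mul1,r3:9
c4: stall | r0:Mul2,r1:9,r2:Mul1,r3:9
c5: CDB Mul1=14; issue MUL r3<-Mul1 | r0:Mul2,r1:9,r2:14,r3:Mul1
c6: issue SUB r1<-Add2 | r0:Mul2,r1:Add2,r2:14,r3:Mul1
c7: CDB Add1=5; stall | r0:Mul2,r1:Add2,r2:14,r3:Mul1
c8: stall | r0:Mul2,r1:Add2,r2:14,r3:Mul1
c9: CDB Mul1=126; issue MUL r2<-Mul1 | r0:Mul2,r1:Add2,r2:Mul1,r3:126
c10: CDB Mul2=196; issue SUB r3<-Add1 | r0:196,r1:Add2,r2:Mul1,r3:Add1
c11: stall | r0:196,r1:Add2,r2:Mul1,r3:Add1
c12: CDB Add2=-70; issue SUB r3<-Add2 | r0:196,r1:-70,r2:Mul1,r3:Add2
c13: - | r0:196,r1:-70,r2:Mul1,r3:Add2
c14: CDB Add1=266 | r0:196,r1:-70,r2:Mul1,r3:Add2
c15: - | r0:196,r1:-70,r2:Mul1,r3:Add2
c16: CDB Mul1=-13720 | r0:196,r1:-70,r2:-13720,r3:Add2
c17: - | r0:196,r1:-70,r2:-13720,r3:Add2

STATUS = VALUE -13720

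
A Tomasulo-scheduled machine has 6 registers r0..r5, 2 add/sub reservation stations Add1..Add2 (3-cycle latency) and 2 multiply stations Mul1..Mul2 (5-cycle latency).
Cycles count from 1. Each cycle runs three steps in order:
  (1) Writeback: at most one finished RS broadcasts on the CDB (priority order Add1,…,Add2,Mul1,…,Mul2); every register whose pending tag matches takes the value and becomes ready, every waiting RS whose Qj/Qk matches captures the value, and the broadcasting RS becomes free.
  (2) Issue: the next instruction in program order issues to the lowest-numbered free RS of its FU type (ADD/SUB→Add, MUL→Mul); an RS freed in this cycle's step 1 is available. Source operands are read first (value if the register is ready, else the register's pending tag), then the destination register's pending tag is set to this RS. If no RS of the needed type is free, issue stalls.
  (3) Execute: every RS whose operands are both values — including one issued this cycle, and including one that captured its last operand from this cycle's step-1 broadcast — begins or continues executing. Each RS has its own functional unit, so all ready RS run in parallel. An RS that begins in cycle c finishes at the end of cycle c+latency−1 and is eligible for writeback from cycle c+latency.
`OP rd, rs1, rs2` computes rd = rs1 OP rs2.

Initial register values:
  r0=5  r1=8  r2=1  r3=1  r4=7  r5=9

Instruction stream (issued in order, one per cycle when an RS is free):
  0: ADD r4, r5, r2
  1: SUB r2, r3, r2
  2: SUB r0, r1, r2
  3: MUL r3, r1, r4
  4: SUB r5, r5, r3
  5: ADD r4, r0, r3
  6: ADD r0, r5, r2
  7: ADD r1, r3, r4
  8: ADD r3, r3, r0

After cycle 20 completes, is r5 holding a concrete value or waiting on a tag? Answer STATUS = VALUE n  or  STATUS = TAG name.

cycle 1: issue ADD r4<-Add1 // r0:5,r1:8,r2:1,r3:1,r4:Add1,r5:9
cycle 2: issue SUB r2<-Add2 // r0:5,r1:8,r2:Add2,r3:1,r4:Add1,r5:9
cycle 3: stall // r0:5,r1:8,r2:Add2,r3:1,r4:Add1,r5:9
cycle 4: CDB Add1=10; issue SUB r0<-Add1 // r0:Add1,r1:8,r2:Add2,r3:1,r4:10,r5:9
cycle 5: CDB Add2=0; issue MUL r3<-Mul1 // r0:Add1,r1:8,r2:0,r3:Mul1,r4:10,r5:9
cycle 6: issue SUB r5<-Add2 // r0:Add1,r1:8,r2:0,r3:Mul1,r4:10,r5:Add2
cycle 7: stall // r0:Add1,r1:8,r2:0,r3:Mul1,r4:10,r5:Add2
cycle 8: CDB Add1=8; issue ADD r4<-Add1 // r0:8,r1:8,r2:0,r3:Mul1,r4:Add1,r5:Add2
cycle 9: stall // r0:8,r1:8,r2:0,r3:Mul1,r4:Add1,r5:Add2
cycle 10: CDB Mul1=80; stall // r0:8,r1:8,r2:0,r3:80,r4:Add1,r5:Add2
cycle 11: stall // r0:8,r1:8,r2:0,r3:80,r4:Add1,r5:Add2
cycle 12: stall // r0:8,r1:8,r2:0,r3:80,r4:Add1,r5:Add2
cycle 13: CDB Add1=88; issue ADD r0<-Add1 // r0:Add1,r1:8,r2:0,r3:80,r4:88,r5:Add2
cycle 14: CDB Add2=-71; issue ADD r1<-Add2 // r0:Add1,r1:Add2,r2:0,r3:80,r4:88,r5:-71
cycle 15: stall // r0:Add1,r1:Add2,r2:0,r3:80,r4:88,r5:-71
cycle 16: stall // r0:Add1,r1:Add2,r2:0,r3:80,r4:88,r5:-71
cycle 17: CDB Add1=-71; issue ADD r3<-Add1 // r0:-71,r1:Add2,r2:0,r3:Add1,r4:88,r5:-71
cycle 18: CDB Add2=168 // r0:-71,r1:168,r2:0,r3:Add1,r4:88,r5:-71
cycle 19: - // r0:-71,r1:168,r2:0,r3:Add1,r4:88,r5:-71
cycle 20: CDB Add1=9 // r0:-71,r1:168,r2:0,r3:9,r4:88,r5:-71

STATUS = VALUE -71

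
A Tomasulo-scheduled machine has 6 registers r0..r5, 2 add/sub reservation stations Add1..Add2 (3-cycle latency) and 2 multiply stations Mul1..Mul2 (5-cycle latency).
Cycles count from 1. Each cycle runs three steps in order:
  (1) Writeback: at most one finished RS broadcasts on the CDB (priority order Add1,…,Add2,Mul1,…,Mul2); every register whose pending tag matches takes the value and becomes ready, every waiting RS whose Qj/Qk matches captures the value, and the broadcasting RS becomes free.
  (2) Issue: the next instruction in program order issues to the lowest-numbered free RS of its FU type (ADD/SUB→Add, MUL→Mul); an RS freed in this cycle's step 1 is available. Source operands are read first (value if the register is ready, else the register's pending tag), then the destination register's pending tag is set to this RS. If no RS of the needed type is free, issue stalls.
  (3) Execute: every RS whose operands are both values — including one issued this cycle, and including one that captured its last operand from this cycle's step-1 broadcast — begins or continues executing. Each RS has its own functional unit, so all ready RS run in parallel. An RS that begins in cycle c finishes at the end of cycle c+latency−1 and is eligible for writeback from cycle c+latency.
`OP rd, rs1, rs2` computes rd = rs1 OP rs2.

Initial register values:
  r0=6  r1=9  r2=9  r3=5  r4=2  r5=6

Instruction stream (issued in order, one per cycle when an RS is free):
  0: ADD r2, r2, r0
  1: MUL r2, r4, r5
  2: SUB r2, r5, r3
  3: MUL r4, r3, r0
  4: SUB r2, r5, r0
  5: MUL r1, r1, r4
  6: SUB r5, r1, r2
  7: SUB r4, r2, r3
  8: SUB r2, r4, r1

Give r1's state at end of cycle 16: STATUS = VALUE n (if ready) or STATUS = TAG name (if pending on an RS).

STATUS = VALUE 270

cycle 1: issue ADD r2<-Add1 // r0:6,r1:9,r2:Add1,r3:5,r4:2,r5:6
cycle 2: issue MUL r2<-Mul1 // r0:6,r1:9,r2:Mul1,r3:5,r4:2,r5:6
cycle 3: issue SUB r2<-Add2 // r0:6,r1:9,r2:Add2,r3:5,r4:2,r5:6
cycle 4: CDB Add1=15; issue MUL r4<-Mul2 // r0:6,r1:9,r2:Add2,r3:5,r4:Mul2,r5:6
cycle 5: issue SUB r2<-Add1 // r0:6,r1:9,r2:Add1,r3:5,r4:Mul2,r5:6
cycle 6: CDB Add2=1; stall // r0:6,r1:9,r2:Add1,r3:5,r4:Mul2,r5:6
cycle 7: CDB Mul1=12; issue MUL r1<-Mul1 // r0:6,r1:Mul1,r2:Add1,r3:5,r4:Mul2,r5:6
cycle 8: CDB Add1=0; issue SUB r5<-Add1 // r0:6,r1:Mul1,r2:0,r3:5,r4:Mul2,r5:Add1
cycle 9: CDB Mul2=30; issue SUB r4<-Add2 // r0:6,r1:Mul1,r2:0,r3:5,r4:Add2,r5:Add1
cycle 10: stall // r0:6,r1:Mul1,r2:0,r3:5,r4:Add2,r5:Add1
cycle 11: stall // r0:6,r1:Mul1,r2:0,r3:5,r4:Add2,r5:Add1
cycle 12: CDB Add2=-5; issue SUB r2<-Add2 // r0:6,r1:Mul1,r2:Add2,r3:5,r4:-5,r5:Add1
cycle 13: - // r0:6,r1:Mul1,r2:Add2,r3:5,r4:-5,r5:Add1
cycle 14: CDB Mul1=270 // r0:6,r1:270,r2:Add2,r3:5,r4:-5,r5:Add1
cycle 15: - // r0:6,r1:270,r2:Add2,r3:5,r4:-5,r5:Add1
cycle 16: - // r0:6,r1:270,r2:Add2,r3:5,r4:-5,r5:Add1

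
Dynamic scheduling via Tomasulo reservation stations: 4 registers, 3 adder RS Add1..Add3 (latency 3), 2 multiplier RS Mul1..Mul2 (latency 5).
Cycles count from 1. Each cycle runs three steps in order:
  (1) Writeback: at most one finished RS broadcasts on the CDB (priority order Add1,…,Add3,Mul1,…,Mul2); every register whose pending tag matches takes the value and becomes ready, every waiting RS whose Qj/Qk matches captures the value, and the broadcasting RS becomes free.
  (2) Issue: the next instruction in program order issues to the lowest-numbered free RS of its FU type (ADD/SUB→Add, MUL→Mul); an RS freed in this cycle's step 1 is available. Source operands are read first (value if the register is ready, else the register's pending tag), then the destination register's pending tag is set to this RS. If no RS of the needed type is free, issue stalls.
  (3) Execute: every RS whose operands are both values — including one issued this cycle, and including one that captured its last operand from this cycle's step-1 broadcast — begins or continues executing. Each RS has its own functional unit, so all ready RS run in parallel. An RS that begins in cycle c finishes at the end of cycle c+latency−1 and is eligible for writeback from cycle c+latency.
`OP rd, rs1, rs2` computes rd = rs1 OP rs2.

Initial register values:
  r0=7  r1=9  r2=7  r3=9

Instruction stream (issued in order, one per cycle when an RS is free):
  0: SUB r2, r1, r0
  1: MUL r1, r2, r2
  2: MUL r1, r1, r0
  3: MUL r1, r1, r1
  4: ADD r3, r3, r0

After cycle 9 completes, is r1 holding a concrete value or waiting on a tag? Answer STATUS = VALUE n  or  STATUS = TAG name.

STATUS = TAG Mul1

cycle 1: issue SUB r2<-Add1 // r0:7,r1:9,r2:Add1,r3:9
cycle 2: issue MUL r1<-Mul1 // r0:7,r1:Mul1,r2:Add1,r3:9
cycle 3: issue MUL r1<-Mul2 // r0:7,r1:Mul2,r2:Add1,r3:9
cycle 4: CDB Add1=2; stall // r0:7,r1:Mul2,r2:2,r3:9
cycle 5: stall // r0:7,r1:Mul2,r2:2,r3:9
cycle 6: stall // r0:7,r1:Mul2,r2:2,r3:9
cycle 7: stall // r0:7,r1:Mul2,r2:2,r3:9
cycle 8: stall // r0:7,r1:Mul2,r2:2,r3:9
cycle 9: CDB Mul1=4; issue MUL r1<-Mul1 // r0:7,r1:Mul1,r2:2,r3:9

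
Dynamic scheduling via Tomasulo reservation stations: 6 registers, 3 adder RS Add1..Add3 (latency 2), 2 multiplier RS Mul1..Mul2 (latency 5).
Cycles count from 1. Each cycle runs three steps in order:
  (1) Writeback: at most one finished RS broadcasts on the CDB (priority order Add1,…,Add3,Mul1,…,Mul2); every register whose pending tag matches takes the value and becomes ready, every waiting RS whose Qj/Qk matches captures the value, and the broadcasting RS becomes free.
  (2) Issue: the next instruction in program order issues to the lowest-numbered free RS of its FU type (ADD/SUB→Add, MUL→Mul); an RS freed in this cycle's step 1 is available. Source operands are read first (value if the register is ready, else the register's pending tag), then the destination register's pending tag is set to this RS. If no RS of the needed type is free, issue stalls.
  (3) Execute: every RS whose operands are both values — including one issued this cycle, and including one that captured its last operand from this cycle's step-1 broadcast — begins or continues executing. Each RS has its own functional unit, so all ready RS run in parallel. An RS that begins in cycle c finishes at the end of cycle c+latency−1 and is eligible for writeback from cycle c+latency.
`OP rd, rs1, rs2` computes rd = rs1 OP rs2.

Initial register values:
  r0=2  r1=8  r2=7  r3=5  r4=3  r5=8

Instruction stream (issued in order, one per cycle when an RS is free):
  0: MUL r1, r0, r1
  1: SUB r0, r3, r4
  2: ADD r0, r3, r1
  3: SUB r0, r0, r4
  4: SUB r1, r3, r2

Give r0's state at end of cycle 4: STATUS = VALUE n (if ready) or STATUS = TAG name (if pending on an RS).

  c1: issue MUL r1<-Mul1  regs: r0:2,r1:Mul1,r2:7,r3:5,r4:3,r5:8
  c2: issue SUB r0<-Add1  regs: r0:Add1,r1:Mul1,r2:7,r3:5,r4:3,r5:8
  c3: issue ADD r0<-Add2  regs: r0:Add2,r1:Mul1,r2:7,r3:5,r4:3,r5:8
  c4: CDB Add1=2; issue SUB r0<-Add1  regs: r0:Add1,r1:Mul1,r2:7,r3:5,r4:3,r5:8

STATUS = TAG Add1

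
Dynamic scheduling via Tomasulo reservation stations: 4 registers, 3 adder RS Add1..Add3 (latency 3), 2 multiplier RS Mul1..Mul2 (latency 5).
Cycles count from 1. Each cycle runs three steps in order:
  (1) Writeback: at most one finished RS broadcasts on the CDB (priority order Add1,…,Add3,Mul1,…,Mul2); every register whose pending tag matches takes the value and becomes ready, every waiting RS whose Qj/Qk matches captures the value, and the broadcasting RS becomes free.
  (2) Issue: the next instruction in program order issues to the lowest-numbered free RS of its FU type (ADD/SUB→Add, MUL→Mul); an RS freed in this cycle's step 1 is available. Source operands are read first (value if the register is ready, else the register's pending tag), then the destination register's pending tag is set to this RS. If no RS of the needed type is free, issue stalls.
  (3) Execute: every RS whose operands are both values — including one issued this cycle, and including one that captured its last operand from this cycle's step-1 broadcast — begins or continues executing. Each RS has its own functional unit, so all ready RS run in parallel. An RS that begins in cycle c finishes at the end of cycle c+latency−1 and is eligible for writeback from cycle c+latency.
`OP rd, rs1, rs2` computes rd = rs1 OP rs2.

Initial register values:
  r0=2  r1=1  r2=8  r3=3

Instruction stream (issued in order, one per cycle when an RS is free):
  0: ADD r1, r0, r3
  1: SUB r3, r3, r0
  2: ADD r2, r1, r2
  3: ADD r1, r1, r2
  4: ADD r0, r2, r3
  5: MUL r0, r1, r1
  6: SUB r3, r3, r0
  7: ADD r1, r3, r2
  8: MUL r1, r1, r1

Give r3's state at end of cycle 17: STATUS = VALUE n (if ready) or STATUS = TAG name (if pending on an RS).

STATUS = TAG Add3

c1: issue ADD r1<-Add1 | r0:2,r1:Add1,r2:8,r3:3
c2: issue SUB r3<-Add2 | r0:2,r1:Add1,r2:8,r3:Add2
c3: issue ADD r2<-Add3 | r0:2,r1:Add1,r2:Add3,r3:Add2
c4: CDB Add1=5; issue ADD r1<-Add1 | r0:2,r1:Add1,r2:Add3,r3:Add2
c5: CDB Add2=1; issue ADD r0<-Add2 | r0:Add2,r1:Add1,r2:Add3,r3:1
c6: issue MUL r0<-Mul1 | r0:Mul1,r1:Add1,r2:Add3,r3:1
c7: CDB Add3=13; issue SUB r3<-Add3 | r0:Mul1,r1:Add1,r2:13,r3:Add3
c8: stall | r0:Mul1,r1:Add1,r2:13,r3:Add3
c9: stall | r0:Mul1,r1:Add1,r2:13,r3:Add3
c10: CDB Add1=18; issue ADD r1<-Add1 | r0:Mul1,r1:Add1,r2:13,r3:Add3
c11: CDB Add2=14; issue MUL r1<-Mul2 | r0:Mul1,r1:Mul2,r2:13,r3:Add3
c12: - | r0:Mul1,r1:Mul2,r2:13,r3:Add3
c13: - | r0:Mul1,r1:Mul2,r2:13,r3:Add3
c14: - | r0:Mul1,r1:Mul2,r2:13,r3:Add3
c15: CDB Mul1=324 | r0:324,r1:Mul2,r2:13,r3:Add3
c16: - | r0:324,r1:Mul2,r2:13,r3:Add3
c17: - | r0:324,r1:Mul2,r2:13,r3:Add3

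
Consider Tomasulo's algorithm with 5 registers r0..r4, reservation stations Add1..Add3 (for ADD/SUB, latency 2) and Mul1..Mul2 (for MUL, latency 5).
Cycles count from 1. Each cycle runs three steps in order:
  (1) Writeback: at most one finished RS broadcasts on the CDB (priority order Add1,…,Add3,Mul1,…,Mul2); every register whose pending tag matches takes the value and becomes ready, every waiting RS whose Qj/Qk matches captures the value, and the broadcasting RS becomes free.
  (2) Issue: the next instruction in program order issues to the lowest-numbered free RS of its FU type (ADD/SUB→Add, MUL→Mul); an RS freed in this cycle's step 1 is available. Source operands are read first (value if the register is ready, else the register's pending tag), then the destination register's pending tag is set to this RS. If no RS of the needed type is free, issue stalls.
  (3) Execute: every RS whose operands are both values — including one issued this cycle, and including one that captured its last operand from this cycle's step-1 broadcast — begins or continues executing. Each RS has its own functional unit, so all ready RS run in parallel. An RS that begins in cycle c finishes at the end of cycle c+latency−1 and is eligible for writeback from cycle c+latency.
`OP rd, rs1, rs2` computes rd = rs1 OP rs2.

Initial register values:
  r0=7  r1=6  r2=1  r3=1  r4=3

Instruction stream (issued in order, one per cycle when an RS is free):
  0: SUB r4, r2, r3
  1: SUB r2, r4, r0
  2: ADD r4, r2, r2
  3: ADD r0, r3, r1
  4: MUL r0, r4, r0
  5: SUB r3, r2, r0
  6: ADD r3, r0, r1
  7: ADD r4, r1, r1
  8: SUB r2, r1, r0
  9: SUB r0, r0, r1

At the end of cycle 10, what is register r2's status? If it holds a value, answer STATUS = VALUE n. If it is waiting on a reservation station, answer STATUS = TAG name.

c1: issue SUB r4<-Add1 | r0:7,r1:6,r2:1,r3:1,r4:Add1
c2: issue SUB r2<-Add2 | r0:7,r1:6,r2:Add2,r3:1,r4:Add1
c3: CDB Add1=0; issue ADD r4<-Add1 | r0:7,r1:6,r2:Add2,r3:1,r4:Add1
c4: issue ADD r0<-Add3 | r0:Add3,r1:6,r2:Add2,r3:1,r4:Add1
c5: CDB Add2=-7; issue MUL r0<-Mul1 | r0:Mul1,r1:6,r2:-7,r3:1,r4:Add1
c6: CDB Add3=7; issue SUB r3<-Add2 | r0:Mul1,r1:6,r2:-7,r3:Add2,r4:Add1
c7: CDB Add1=-14; issue ADD r3<-Add1 | r0:Mul1,r1:6,r2:-7,r3:Add1,r4:-14
c8: issue ADD r4<-Add3 | r0:Mul1,r1:6,r2:-7,r3:Add1,r4:Add3
c9: stall | r0:Mul1,r1:6,r2:-7,r3:Add1,r4:Add3
c10: CDB Add3=12; issue SUB r2<-Add3 | r0:Mul1,r1:6,r2:Add3,r3:Add1,r4:12

STATUS = TAG Add3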